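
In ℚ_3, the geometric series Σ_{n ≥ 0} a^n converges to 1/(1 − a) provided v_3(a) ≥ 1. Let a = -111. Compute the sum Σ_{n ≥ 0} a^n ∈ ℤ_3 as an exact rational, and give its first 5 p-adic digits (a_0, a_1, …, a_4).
Σ a^n = 1/(1 − a) = 1/112;  first 5 digits = (1, 2, 0, 1, 1)

v_3(a) = 1 ≥ 1, so the series converges in ℤ_3 to 1/(1 − a) = 1/(1 − (-111)) = 1/112. Expand this rational in ℤ_3: compute digits iteratively via d_i = x_i mod 3, x_{i+1} = (x_i − d_i)/3. The first 5 digits are (1, 2, 0, 1, 1).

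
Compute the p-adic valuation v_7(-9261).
v_7(-9261) = 3

v_7(n) is the largest exponent k such that 7^k divides n. Factor out: -9261 = -7^3 · 27. (Sign doesn't affect v_p.) So v_7(-9261) = 3.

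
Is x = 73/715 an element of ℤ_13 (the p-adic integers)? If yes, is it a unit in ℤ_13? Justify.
x ∉ ℤ_13 (v_13(x) = -1 < 0)

ℤ_13 = {x ∈ ℚ_13 : v_13(x) ≥ 0} and ℤ_13^× = {x ∈ ℤ_13 : v_13(x) = 0}. Here v_13(73/715) = v_13(num) − v_13(den) = -1; compare against these criteria.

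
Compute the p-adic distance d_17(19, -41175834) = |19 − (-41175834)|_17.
d_17(19, -41175834) = 1/1419857

Step 1 — x − y = 19 − (-41175834) = 41175853. Step 2 — v_17(41175853) = 5 (factor: 41175853 = (17^5 · 29); the sign does not affect v_p). Step 3 — |x − y|_17 = 17^{-5} = 1/1419857.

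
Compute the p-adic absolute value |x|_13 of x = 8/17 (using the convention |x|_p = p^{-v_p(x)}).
|8/17|_13 = 1

Step 1 — compute v_13(x) by factoring powers of 13 out of the numerator and denominator: v_13(8/17) = 0. Step 2 — apply |x|_p = p^{-v_p(x)} = 13^{0} = 1.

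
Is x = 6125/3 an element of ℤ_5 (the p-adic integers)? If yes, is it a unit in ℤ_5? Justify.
x ∈ ℤ_5 but not a unit; v_5(x) = 3 > 0

ℤ_5 = {x ∈ ℚ_5 : v_5(x) ≥ 0} and ℤ_5^× = {x ∈ ℤ_5 : v_5(x) = 0}. Here v_5(6125/3) = v_5(num) − v_5(den) = 3; compare against these criteria.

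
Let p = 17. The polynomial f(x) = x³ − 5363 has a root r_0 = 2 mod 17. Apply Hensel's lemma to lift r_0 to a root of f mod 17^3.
r_2 = 2977 (mod 4913)

Hensel: r_{i+1} = r_i − f(r_i)/f′(r_i) mod 17^{i+2}, where f′(x) = 3x². Iterate:
  r_0 = 2 (mod 17)
  r_1 = 87 (mod 289)
  r_2 = 2977 (mod 4913)
Final: r = 2977 with f(r) ≡ 0 mod 17^3.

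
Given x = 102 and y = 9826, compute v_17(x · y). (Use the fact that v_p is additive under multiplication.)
v_17(1002252) = 4

v_p(x) = 1 (factor: 102 = 17^1 · 6); v_p(y) = 3 (factor: 9826 = 17^3 · 2). Additivity: v_p(xy) = v_p(x) + v_p(y) = 1 + 3 = 4. (Direct check: xy = 1002252 = 17^4 · (12).)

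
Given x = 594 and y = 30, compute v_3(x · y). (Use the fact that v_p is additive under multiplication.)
v_3(17820) = 4

v_p(x) = 3 (factor: 594 = 3^3 · 22); v_p(y) = 1 (factor: 30 = 3^1 · 10). Additivity: v_p(xy) = v_p(x) + v_p(y) = 3 + 1 = 4. (Direct check: xy = 17820 = 3^4 · (220).)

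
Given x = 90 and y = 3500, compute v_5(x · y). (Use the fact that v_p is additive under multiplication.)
v_5(315000) = 4

v_p(x) = 1 (factor: 90 = 5^1 · 18); v_p(y) = 3 (factor: 3500 = 5^3 · 28). Additivity: v_p(xy) = v_p(x) + v_p(y) = 1 + 3 = 4. (Direct check: xy = 315000 = 5^4 · (504).)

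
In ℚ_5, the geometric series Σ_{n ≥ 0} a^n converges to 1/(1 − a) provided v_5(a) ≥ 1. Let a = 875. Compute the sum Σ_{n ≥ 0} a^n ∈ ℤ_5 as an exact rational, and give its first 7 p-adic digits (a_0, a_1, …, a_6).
Σ a^n = 1/(1 − a) = -1/874;  first 7 digits = (1, 0, 0, 2, 1, 0, 4)

v_5(a) = 3 ≥ 1, so the series converges in ℤ_5 to 1/(1 − a) = 1/(1 − 875) = -1/874. Expand this rational in ℤ_5: compute digits iteratively via d_i = x_i mod 5, x_{i+1} = (x_i − d_i)/5. The first 7 digits are (1, 0, 0, 2, 1, 0, 4).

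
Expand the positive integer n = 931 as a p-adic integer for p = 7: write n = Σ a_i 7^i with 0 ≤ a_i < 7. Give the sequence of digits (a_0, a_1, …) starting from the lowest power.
(a_0, a_1, …) = (0, 0, 5, 2)

Repeated division by 7 gives the digits low-to-high: 931 = 5·7^2 + 2·7^3. Digit sequence: (0, 0, 5, 2).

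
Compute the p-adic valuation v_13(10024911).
v_13(10024911) = 5

v_13(n) is the largest exponent k such that 13^k divides n. Factor out: 10024911 = 13^5 · 27. (Sign doesn't affect v_p.) So v_13(10024911) = 5.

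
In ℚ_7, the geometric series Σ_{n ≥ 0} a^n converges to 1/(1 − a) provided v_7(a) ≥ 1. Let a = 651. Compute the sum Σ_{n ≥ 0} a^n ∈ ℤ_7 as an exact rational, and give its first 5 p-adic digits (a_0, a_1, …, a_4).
Σ a^n = 1/(1 − a) = -1/650;  first 5 digits = (1, 2, 3, 6, 6)

v_7(a) = 1 ≥ 1, so the series converges in ℤ_7 to 1/(1 − a) = 1/(1 − 651) = -1/650. Expand this rational in ℤ_7: compute digits iteratively via d_i = x_i mod 7, x_{i+1} = (x_i − d_i)/7. The first 5 digits are (1, 2, 3, 6, 6).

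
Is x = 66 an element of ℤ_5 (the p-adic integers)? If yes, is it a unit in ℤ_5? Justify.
x ∈ ℤ_5^× (unit); v_5(x) = 0

ℤ_5 = {x ∈ ℚ_5 : v_5(x) ≥ 0} and ℤ_5^× = {x ∈ ℤ_5 : v_5(x) = 0}. Here v_5(66) = v_5(num) − v_5(den) = 0; compare against these criteria.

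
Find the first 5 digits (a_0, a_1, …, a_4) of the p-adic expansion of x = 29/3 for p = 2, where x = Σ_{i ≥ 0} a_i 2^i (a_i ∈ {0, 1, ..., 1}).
(a_0, …, a_4) = (1, 1, 1, 1, 1)

v_2(29/3) = 0 (numerator and denominator both coprime to 2), so x ∈ ℤ_2^×. Compute digits iteratively via a_i = x_i mod 2, x_{i+1} = (x_i − a_i)/2, with x_0 = x:
  x_0 = 29/3;  a_0 = 1;  x_1 = (x_0 − 1)/2 = 13/3
  x_1 = 13/3;  a_1 = 1;  x_2 = (x_1 − 1)/2 = 5/3
  x_2 = 5/3;  a_2 = 1;  x_3 = (x_2 − 1)/2 = 1/3
  x_3 = 1/3;  a_3 = 1;  x_4 = (x_3 − 1)/2 = -1/3
  x_4 = -1/3;  a_4 = 1;  x_5 = (x_4 − 1)/2 = -2/3
Digits: (1, 1, 1, 1, 1).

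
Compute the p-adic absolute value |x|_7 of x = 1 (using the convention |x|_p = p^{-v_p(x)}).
|1|_7 = 1

Step 1 — compute v_7(x) by factoring powers of 7 out of the numerator and denominator: v_7(1) = 0. Step 2 — apply |x|_p = p^{-v_p(x)} = 7^{0} = 1.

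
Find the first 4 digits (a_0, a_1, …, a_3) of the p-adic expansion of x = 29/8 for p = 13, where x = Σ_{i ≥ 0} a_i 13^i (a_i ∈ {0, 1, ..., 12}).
(a_0, …, a_3) = (2, 5, 11, 4)

v_13(29/8) = 0 (numerator and denominator both coprime to 13), so x ∈ ℤ_13^×. Compute digits iteratively via a_i = x_i mod 13, x_{i+1} = (x_i − a_i)/13, with x_0 = x:
  x_0 = 29/8;  a_0 = 2;  x_1 = (x_0 − 2)/13 = 1/8
  x_1 = 1/8;  a_1 = 5;  x_2 = (x_1 − 5)/13 = -3/8
  x_2 = -3/8;  a_2 = 11;  x_3 = (x_2 − 11)/13 = -7/8
  x_3 = -7/8;  a_3 = 4;  x_4 = (x_3 − 4)/13 = -3/8
Digits: (2, 5, 11, 4).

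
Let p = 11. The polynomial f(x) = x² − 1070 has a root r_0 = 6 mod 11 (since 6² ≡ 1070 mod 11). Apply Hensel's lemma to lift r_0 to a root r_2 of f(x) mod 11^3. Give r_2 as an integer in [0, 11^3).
r_2 = 1282 (mod 1331)

Hensel's recurrence: r_{i+1} = r_i − f(r_i)·(f′(r_i))^{-1} mod 11^{i+2}, with f′(x) = 2x. Iterate:
  r_0 = 6 (mod 11)
  r_1 = 72 (mod 121)
  r_2 = 1282 (mod 1331)
Final: r_2 = 1282, and one checks f(r_2) ≡ 0 mod 11^3.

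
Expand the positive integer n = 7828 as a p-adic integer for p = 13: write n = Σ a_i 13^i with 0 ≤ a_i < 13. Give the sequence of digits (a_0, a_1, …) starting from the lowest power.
(a_0, a_1, …) = (2, 4, 7, 3)

Repeated division by 13 gives the digits low-to-high: 7828 = 2 + 4·13^1 + 7·13^2 + 3·13^3. Digit sequence: (2, 4, 7, 3).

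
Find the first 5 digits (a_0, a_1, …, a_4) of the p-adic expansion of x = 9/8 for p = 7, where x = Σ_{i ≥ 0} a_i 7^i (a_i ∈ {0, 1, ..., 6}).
(a_0, …, a_4) = (2, 6, 0, 6, 0)

v_7(9/8) = 0 (numerator and denominator both coprime to 7), so x ∈ ℤ_7^×. Compute digits iteratively via a_i = x_i mod 7, x_{i+1} = (x_i − a_i)/7, with x_0 = x:
  x_0 = 9/8;  a_0 = 2;  x_1 = (x_0 − 2)/7 = -1/8
  x_1 = -1/8;  a_1 = 6;  x_2 = (x_1 − 6)/7 = -7/8
  x_2 = -7/8;  a_2 = 0;  x_3 = (x_2 − 0)/7 = -1/8
  x_3 = -1/8;  a_3 = 6;  x_4 = (x_3 − 6)/7 = -7/8
  x_4 = -7/8;  a_4 = 0;  x_5 = (x_4 − 0)/7 = -1/8
Digits: (2, 6, 0, 6, 0).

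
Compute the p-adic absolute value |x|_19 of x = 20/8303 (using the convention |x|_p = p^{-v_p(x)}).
|20/8303|_19 = 361

Step 1 — compute v_19(x) by factoring powers of 19 out of the numerator and denominator: v_19(20/8303) = -2. Step 2 — apply |x|_p = p^{-v_p(x)} = 19^{2} = 361.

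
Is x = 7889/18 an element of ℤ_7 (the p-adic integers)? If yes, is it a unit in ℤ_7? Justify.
x ∈ ℤ_7 but not a unit; v_7(x) = 3 > 0

ℤ_7 = {x ∈ ℚ_7 : v_7(x) ≥ 0} and ℤ_7^× = {x ∈ ℤ_7 : v_7(x) = 0}. Here v_7(7889/18) = v_7(num) − v_7(den) = 3; compare against these criteria.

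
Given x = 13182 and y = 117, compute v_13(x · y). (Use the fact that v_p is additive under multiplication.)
v_13(1542294) = 4

v_p(x) = 3 (factor: 13182 = 13^3 · 6); v_p(y) = 1 (factor: 117 = 13^1 · 9). Additivity: v_p(xy) = v_p(x) + v_p(y) = 3 + 1 = 4. (Direct check: xy = 1542294 = 13^4 · (54).)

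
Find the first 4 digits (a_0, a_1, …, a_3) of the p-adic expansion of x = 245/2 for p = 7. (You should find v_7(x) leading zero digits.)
(a_0, …, a_3) = (0, 0, 6, 3)

v_7(245/2) = 2, so a_0 = ... = a_1 = 0. Factor out: x = 7^2 · u with u = 5/2 a unit in ℤ_7. Expand u iteratively via a_{v+i} = u_i mod 7, u_{i+1} = (u_i − a_{v+i})/7:
  u_0 = 5/2;  a_2 = 6;  u_1 = (u_0 − 6)/7 = -1/2
  u_1 = -1/2;  a_3 = 3;  u_2 = (u_1 − 3)/7 = -1/2
Digits: (0, 0, 6, 3).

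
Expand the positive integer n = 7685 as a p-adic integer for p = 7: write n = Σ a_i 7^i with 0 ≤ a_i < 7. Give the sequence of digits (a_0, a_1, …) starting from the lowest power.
(a_0, a_1, …) = (6, 5, 2, 1, 3)

Repeated division by 7 gives the digits low-to-high: 7685 = 6 + 5·7^1 + 2·7^2 + 1·7^3 + 3·7^4. Digit sequence: (6, 5, 2, 1, 3).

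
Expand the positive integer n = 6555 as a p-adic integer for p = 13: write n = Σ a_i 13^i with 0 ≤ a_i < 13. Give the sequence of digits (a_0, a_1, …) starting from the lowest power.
(a_0, a_1, …) = (3, 10, 12, 2)

Repeated division by 13 gives the digits low-to-high: 6555 = 3 + 10·13^1 + 12·13^2 + 2·13^3. Digit sequence: (3, 10, 12, 2).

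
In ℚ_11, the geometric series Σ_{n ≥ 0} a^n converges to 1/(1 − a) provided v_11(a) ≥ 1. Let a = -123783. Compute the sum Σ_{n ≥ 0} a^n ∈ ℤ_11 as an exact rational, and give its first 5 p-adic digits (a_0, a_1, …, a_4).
Σ a^n = 1/(1 − a) = 1/123784;  first 5 digits = (1, 0, 0, 6, 2)

v_11(a) = 3 ≥ 1, so the series converges in ℤ_11 to 1/(1 − a) = 1/(1 − (-123783)) = 1/123784. Expand this rational in ℤ_11: compute digits iteratively via d_i = x_i mod 11, x_{i+1} = (x_i − d_i)/11. The first 5 digits are (1, 0, 0, 6, 2).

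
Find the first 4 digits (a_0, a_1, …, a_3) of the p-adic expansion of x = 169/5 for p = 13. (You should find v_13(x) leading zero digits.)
(a_0, …, a_3) = (0, 0, 8, 2)

v_13(169/5) = 2, so a_0 = ... = a_1 = 0. Factor out: x = 13^2 · u with u = 1/5 a unit in ℤ_13. Expand u iteratively via a_{v+i} = u_i mod 13, u_{i+1} = (u_i − a_{v+i})/13:
  u_0 = 1/5;  a_2 = 8;  u_1 = (u_0 − 8)/13 = -3/5
  u_1 = -3/5;  a_3 = 2;  u_2 = (u_1 − 2)/13 = -1/5
Digits: (0, 0, 8, 2).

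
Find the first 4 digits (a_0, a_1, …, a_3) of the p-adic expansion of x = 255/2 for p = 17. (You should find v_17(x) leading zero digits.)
(a_0, …, a_3) = (0, 16, 8, 8)

v_17(255/2) = 1, so a_0 = ... = a_0 = 0. Factor out: x = 17^1 · u with u = 15/2 a unit in ℤ_17. Expand u iteratively via a_{v+i} = u_i mod 17, u_{i+1} = (u_i − a_{v+i})/17:
  u_0 = 15/2;  a_1 = 16;  u_1 = (u_0 − 16)/17 = -1/2
  u_1 = -1/2;  a_2 = 8;  u_2 = (u_1 − 8)/17 = -1/2
  u_2 = -1/2;  a_3 = 8;  u_3 = (u_2 − 8)/17 = -1/2
Digits: (0, 16, 8, 8).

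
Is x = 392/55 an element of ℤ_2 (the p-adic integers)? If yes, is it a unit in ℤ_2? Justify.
x ∈ ℤ_2 but not a unit; v_2(x) = 3 > 0

ℤ_2 = {x ∈ ℚ_2 : v_2(x) ≥ 0} and ℤ_2^× = {x ∈ ℤ_2 : v_2(x) = 0}. Here v_2(392/55) = v_2(num) − v_2(den) = 3; compare against these criteria.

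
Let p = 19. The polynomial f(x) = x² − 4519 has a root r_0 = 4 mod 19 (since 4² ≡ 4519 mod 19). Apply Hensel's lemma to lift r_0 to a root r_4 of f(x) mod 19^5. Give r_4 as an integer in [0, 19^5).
r_4 = 1657963 (mod 2476099)

Hensel's recurrence: r_{i+1} = r_i − f(r_i)·(f′(r_i))^{-1} mod 19^{i+2}, with f′(x) = 2x. Iterate:
  r_0 = 4 (mod 19)
  r_1 = 251 (mod 361)
  r_2 = 4944 (mod 6859)
  r_3 = 94111 (mod 130321)
  r_4 = 1657963 (mod 2476099)
Final: r_4 = 1657963, and one checks f(r_4) ≡ 0 mod 19^5.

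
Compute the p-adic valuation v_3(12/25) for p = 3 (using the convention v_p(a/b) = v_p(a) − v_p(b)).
v_3(12/25) = 1

Factor powers of 3 from the numerator and denominator of the reduced fraction: 12 = 3^1 · 4 and 25 = 3^0 · 25. Apply v_p(a/b) = v_p(a) − v_p(b): v_3(12/25) = 1 − 0 = 1.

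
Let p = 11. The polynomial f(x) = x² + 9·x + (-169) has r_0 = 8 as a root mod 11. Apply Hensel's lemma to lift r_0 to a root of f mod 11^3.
r_2 = 1229 (mod 1331)

Hensel: r_{i+1} = r_i − f(r_i)·(f′(r_i))^{-1} mod 11^{i+2}, f′(x) = 2x + 9. Iterate:
  r_0 = 8 (mod 11)
  r_1 = 19 (mod 121)
  r_2 = 1229 (mod 1331)
Final: r = 1229 satisfies f(r) ≡ 0 mod 11^3.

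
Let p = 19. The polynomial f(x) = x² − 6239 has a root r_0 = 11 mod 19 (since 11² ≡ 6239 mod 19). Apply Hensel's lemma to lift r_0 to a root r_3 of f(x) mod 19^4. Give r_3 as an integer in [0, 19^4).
r_3 = 8428 (mod 130321)

Hensel's recurrence: r_{i+1} = r_i − f(r_i)·(f′(r_i))^{-1} mod 19^{i+2}, with f′(x) = 2x. Iterate:
  r_0 = 11 (mod 19)
  r_1 = 125 (mod 361)
  r_2 = 1569 (mod 6859)
  r_3 = 8428 (mod 130321)
Final: r_3 = 8428, and one checks f(r_3) ≡ 0 mod 19^4.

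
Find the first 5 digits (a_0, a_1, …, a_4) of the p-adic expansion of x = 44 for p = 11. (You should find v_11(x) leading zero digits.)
(a_0, …, a_4) = (0, 4, 0, 0, 0)

v_11(44) = 1, so a_0 = ... = a_0 = 0. Factor out: x = 11^1 · u with u = 4 a unit in ℤ_11. Expand u iteratively via a_{v+i} = u_i mod 11, u_{i+1} = (u_i − a_{v+i})/11:
  u_0 = 4;  a_1 = 4;  u_1 = (u_0 − 4)/11 = 0
  u_1 = 0;  a_2 = 0;  u_2 = (u_1 − 0)/11 = 0
  u_2 = 0;  a_3 = 0;  u_3 = (u_2 − 0)/11 = 0
  u_3 = 0;  a_4 = 0;  u_4 = (u_3 − 0)/11 = 0
Digits: (0, 4, 0, 0, 0).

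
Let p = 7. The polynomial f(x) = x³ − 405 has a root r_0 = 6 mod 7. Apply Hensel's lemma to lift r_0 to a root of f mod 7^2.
r_1 = 20 (mod 49)

Hensel: r_{i+1} = r_i − f(r_i)/f′(r_i) mod 7^{i+2}, where f′(x) = 3x². Iterate:
  r_0 = 6 (mod 7)
  r_1 = 20 (mod 49)
Final: r = 20 with f(r) ≡ 0 mod 7^2.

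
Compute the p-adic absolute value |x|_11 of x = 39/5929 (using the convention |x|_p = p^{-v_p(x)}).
|39/5929|_11 = 121

Step 1 — compute v_11(x) by factoring powers of 11 out of the numerator and denominator: v_11(39/5929) = -2. Step 2 — apply |x|_p = p^{-v_p(x)} = 11^{2} = 121.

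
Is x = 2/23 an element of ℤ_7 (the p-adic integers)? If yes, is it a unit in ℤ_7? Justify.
x ∈ ℤ_7^× (unit); v_7(x) = 0

ℤ_7 = {x ∈ ℚ_7 : v_7(x) ≥ 0} and ℤ_7^× = {x ∈ ℤ_7 : v_7(x) = 0}. Here v_7(2/23) = v_7(num) − v_7(den) = 0; compare against these criteria.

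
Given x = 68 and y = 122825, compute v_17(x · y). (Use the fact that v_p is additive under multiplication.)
v_17(8352100) = 4

v_p(x) = 1 (factor: 68 = 17^1 · 4); v_p(y) = 3 (factor: 122825 = 17^3 · 25). Additivity: v_p(xy) = v_p(x) + v_p(y) = 1 + 3 = 4. (Direct check: xy = 8352100 = 17^4 · (100).)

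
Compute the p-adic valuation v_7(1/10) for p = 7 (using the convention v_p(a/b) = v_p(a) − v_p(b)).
v_7(1/10) = 0

Factor powers of 7 from the numerator and denominator of the reduced fraction: 1 = 7^0 · 1 and 10 = 7^0 · 10. Apply v_p(a/b) = v_p(a) − v_p(b): v_7(1/10) = 0 − 0 = 0.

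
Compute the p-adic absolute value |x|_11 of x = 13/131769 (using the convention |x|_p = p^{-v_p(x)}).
|13/131769|_11 = 14641

Step 1 — compute v_11(x) by factoring powers of 11 out of the numerator and denominator: v_11(13/131769) = -4. Step 2 — apply |x|_p = p^{-v_p(x)} = 11^{4} = 14641.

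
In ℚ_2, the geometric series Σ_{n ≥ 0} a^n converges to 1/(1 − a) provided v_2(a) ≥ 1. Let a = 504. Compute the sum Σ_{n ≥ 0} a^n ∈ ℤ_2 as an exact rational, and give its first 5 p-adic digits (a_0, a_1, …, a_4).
Σ a^n = 1/(1 − a) = -1/503;  first 5 digits = (1, 0, 0, 1, 1)

v_2(a) = 3 ≥ 1, so the series converges in ℤ_2 to 1/(1 − a) = 1/(1 − 504) = -1/503. Expand this rational in ℤ_2: compute digits iteratively via d_i = x_i mod 2, x_{i+1} = (x_i − d_i)/2. The first 5 digits are (1, 0, 0, 1, 1).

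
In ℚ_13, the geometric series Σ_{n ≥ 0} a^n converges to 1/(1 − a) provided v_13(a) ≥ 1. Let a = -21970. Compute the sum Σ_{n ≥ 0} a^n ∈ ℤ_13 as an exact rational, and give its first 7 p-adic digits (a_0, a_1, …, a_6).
Σ a^n = 1/(1 − a) = 1/21971;  first 7 digits = (1, 0, 0, 3, 12, 12, 8)

v_13(a) = 3 ≥ 1, so the series converges in ℤ_13 to 1/(1 − a) = 1/(1 − (-21970)) = 1/21971. Expand this rational in ℤ_13: compute digits iteratively via d_i = x_i mod 13, x_{i+1} = (x_i − d_i)/13. The first 7 digits are (1, 0, 0, 3, 12, 12, 8).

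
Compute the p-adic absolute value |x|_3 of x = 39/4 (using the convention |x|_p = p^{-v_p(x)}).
|39/4|_3 = 1/3

Step 1 — compute v_3(x) by factoring powers of 3 out of the numerator and denominator: v_3(39/4) = 1. Step 2 — apply |x|_p = p^{-v_p(x)} = 3^{-1} = 1/3.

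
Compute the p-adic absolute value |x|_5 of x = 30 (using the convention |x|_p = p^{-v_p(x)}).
|30|_5 = 1/5

Step 1 — compute v_5(x) by factoring powers of 5 out of the numerator and denominator: v_5(30) = 1. Step 2 — apply |x|_p = p^{-v_p(x)} = 5^{-1} = 1/5.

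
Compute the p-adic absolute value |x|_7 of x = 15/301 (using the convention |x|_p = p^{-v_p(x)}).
|15/301|_7 = 7

Step 1 — compute v_7(x) by factoring powers of 7 out of the numerator and denominator: v_7(15/301) = -1. Step 2 — apply |x|_p = p^{-v_p(x)} = 7^{1} = 7.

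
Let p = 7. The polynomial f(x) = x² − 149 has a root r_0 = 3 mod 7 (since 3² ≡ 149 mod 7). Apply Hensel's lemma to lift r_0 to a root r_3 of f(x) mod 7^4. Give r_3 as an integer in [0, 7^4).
r_3 = 1333 (mod 2401)

Hensel's recurrence: r_{i+1} = r_i − f(r_i)·(f′(r_i))^{-1} mod 7^{i+2}, with f′(x) = 2x. Iterate:
  r_0 = 3 (mod 7)
  r_1 = 10 (mod 49)
  r_2 = 304 (mod 343)
  r_3 = 1333 (mod 2401)
Final: r_3 = 1333, and one checks f(r_3) ≡ 0 mod 7^4.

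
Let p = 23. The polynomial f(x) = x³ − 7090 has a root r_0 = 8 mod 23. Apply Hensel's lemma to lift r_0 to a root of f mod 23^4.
r_3 = 153579 (mod 279841)

Hensel: r_{i+1} = r_i − f(r_i)/f′(r_i) mod 23^{i+2}, where f′(x) = 3x². Iterate:
  r_0 = 8 (mod 23)
  r_1 = 169 (mod 529)
  r_2 = 7575 (mod 12167)
  r_3 = 153579 (mod 279841)
Final: r = 153579 with f(r) ≡ 0 mod 23^4.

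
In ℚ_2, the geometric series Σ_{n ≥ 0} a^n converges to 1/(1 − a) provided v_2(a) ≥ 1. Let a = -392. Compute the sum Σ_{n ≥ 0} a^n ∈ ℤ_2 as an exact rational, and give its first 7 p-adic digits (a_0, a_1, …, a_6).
Σ a^n = 1/(1 − a) = 1/393;  first 7 digits = (1, 0, 0, 1, 1, 1, 0)

v_2(a) = 3 ≥ 1, so the series converges in ℤ_2 to 1/(1 − a) = 1/(1 − (-392)) = 1/393. Expand this rational in ℤ_2: compute digits iteratively via d_i = x_i mod 2, x_{i+1} = (x_i − d_i)/2. The first 7 digits are (1, 0, 0, 1, 1, 1, 0).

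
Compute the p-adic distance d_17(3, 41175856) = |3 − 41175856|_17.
d_17(3, 41175856) = 1/1419857

Step 1 — x − y = 3 − 41175856 = -41175853. Step 2 — v_17(-41175853) = 5 (factor: -41175853 = −(17^5 · 29); the sign does not affect v_p). Step 3 — |x − y|_17 = 17^{-5} = 1/1419857.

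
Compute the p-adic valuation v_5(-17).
v_5(-17) = 0

v_5(n) is the largest exponent k such that 5^k divides n. Factor out: -17 = -5^0 · 17. (Sign doesn't affect v_p.) So v_5(-17) = 0.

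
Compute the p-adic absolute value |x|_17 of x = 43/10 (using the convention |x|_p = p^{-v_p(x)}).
|43/10|_17 = 1

Step 1 — compute v_17(x) by factoring powers of 17 out of the numerator and denominator: v_17(43/10) = 0. Step 2 — apply |x|_p = p^{-v_p(x)} = 17^{0} = 1.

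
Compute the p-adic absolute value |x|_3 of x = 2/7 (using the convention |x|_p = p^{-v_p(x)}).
|2/7|_3 = 1

Step 1 — compute v_3(x) by factoring powers of 3 out of the numerator and denominator: v_3(2/7) = 0. Step 2 — apply |x|_p = p^{-v_p(x)} = 3^{0} = 1.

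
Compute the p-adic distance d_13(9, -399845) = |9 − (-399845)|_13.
d_13(9, -399845) = 1/28561

Step 1 — x − y = 9 − (-399845) = 399854. Step 2 — v_13(399854) = 4 (factor: 399854 = (13^4 · 14); the sign does not affect v_p). Step 3 — |x − y|_13 = 13^{-4} = 1/28561.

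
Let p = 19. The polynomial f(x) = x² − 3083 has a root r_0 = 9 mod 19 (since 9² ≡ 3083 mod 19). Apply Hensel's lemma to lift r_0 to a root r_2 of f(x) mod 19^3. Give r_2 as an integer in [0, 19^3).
r_2 = 978 (mod 6859)

Hensel's recurrence: r_{i+1} = r_i − f(r_i)·(f′(r_i))^{-1} mod 19^{i+2}, with f′(x) = 2x. Iterate:
  r_0 = 9 (mod 19)
  r_1 = 256 (mod 361)
  r_2 = 978 (mod 6859)
Final: r_2 = 978, and one checks f(r_2) ≡ 0 mod 19^3.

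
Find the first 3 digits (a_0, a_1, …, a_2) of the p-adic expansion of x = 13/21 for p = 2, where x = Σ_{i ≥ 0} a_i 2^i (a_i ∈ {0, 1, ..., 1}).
(a_0, …, a_2) = (1, 0, 0)

v_2(13/21) = 0 (numerator and denominator both coprime to 2), so x ∈ ℤ_2^×. Compute digits iteratively via a_i = x_i mod 2, x_{i+1} = (x_i − a_i)/2, with x_0 = x:
  x_0 = 13/21;  a_0 = 1;  x_1 = (x_0 − 1)/2 = -4/21
  x_1 = -4/21;  a_1 = 0;  x_2 = (x_1 − 0)/2 = -2/21
  x_2 = -2/21;  a_2 = 0;  x_3 = (x_2 − 0)/2 = -1/21
Digits: (1, 0, 0).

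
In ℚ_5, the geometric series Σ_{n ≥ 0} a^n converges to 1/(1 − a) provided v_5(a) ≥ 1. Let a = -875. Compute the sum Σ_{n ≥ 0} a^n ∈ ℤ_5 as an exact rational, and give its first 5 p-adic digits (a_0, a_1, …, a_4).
Σ a^n = 1/(1 − a) = 1/876;  first 5 digits = (1, 0, 0, 3, 3)

v_5(a) = 3 ≥ 1, so the series converges in ℤ_5 to 1/(1 − a) = 1/(1 − (-875)) = 1/876. Expand this rational in ℤ_5: compute digits iteratively via d_i = x_i mod 5, x_{i+1} = (x_i − d_i)/5. The first 5 digits are (1, 0, 0, 3, 3).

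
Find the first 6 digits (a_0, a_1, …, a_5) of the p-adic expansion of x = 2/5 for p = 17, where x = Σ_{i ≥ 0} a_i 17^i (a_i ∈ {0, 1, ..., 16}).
(a_0, …, a_5) = (14, 6, 3, 10, 13, 6)

v_17(2/5) = 0 (numerator and denominator both coprime to 17), so x ∈ ℤ_17^×. Compute digits iteratively via a_i = x_i mod 17, x_{i+1} = (x_i − a_i)/17, with x_0 = x:
  x_0 = 2/5;  a_0 = 14;  x_1 = (x_0 − 14)/17 = -4/5
  x_1 = -4/5;  a_1 = 6;  x_2 = (x_1 − 6)/17 = -2/5
  x_2 = -2/5;  a_2 = 3;  x_3 = (x_2 − 3)/17 = -1/5
  x_3 = -1/5;  a_3 = 10;  x_4 = (x_3 − 10)/17 = -3/5
  x_4 = -3/5;  a_4 = 13;  x_5 = (x_4 − 13)/17 = -4/5
  x_5 = -4/5;  a_5 = 6;  x_6 = (x_5 − 6)/17 = -2/5
Digits: (14, 6, 3, 10, 13, 6).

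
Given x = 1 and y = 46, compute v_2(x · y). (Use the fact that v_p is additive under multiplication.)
v_2(46) = 1

v_p(x) = 0 (factor: 1 = 2^0 · 1); v_p(y) = 1 (factor: 46 = 2^1 · 23). Additivity: v_p(xy) = v_p(x) + v_p(y) = 0 + 1 = 1. (Direct check: xy = 46 = 2^1 · (23).)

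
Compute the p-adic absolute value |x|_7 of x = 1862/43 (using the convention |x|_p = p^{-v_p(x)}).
|1862/43|_7 = 1/49

Step 1 — compute v_7(x) by factoring powers of 7 out of the numerator and denominator: v_7(1862/43) = 2. Step 2 — apply |x|_p = p^{-v_p(x)} = 7^{-2} = 1/49.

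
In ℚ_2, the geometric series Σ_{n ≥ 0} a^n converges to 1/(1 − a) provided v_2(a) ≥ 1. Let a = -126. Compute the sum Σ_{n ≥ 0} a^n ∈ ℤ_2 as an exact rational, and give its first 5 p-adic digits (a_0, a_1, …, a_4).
Σ a^n = 1/(1 − a) = 1/127;  first 5 digits = (1, 1, 1, 1, 1)

v_2(a) = 1 ≥ 1, so the series converges in ℤ_2 to 1/(1 − a) = 1/(1 − (-126)) = 1/127. Expand this rational in ℤ_2: compute digits iteratively via d_i = x_i mod 2, x_{i+1} = (x_i − d_i)/2. The first 5 digits are (1, 1, 1, 1, 1).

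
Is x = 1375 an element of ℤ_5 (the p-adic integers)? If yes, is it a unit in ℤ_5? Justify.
x ∈ ℤ_5 but not a unit; v_5(x) = 3 > 0

ℤ_5 = {x ∈ ℚ_5 : v_5(x) ≥ 0} and ℤ_5^× = {x ∈ ℤ_5 : v_5(x) = 0}. Here v_5(1375) = v_5(num) − v_5(den) = 3; compare against these criteria.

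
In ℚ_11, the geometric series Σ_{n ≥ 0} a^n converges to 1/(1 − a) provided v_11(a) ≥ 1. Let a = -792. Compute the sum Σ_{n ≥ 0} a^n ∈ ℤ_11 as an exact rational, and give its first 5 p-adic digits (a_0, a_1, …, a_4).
Σ a^n = 1/(1 − a) = 1/793;  first 5 digits = (1, 5, 7, 1, 0)

v_11(a) = 1 ≥ 1, so the series converges in ℤ_11 to 1/(1 − a) = 1/(1 − (-792)) = 1/793. Expand this rational in ℤ_11: compute digits iteratively via d_i = x_i mod 11, x_{i+1} = (x_i − d_i)/11. The first 5 digits are (1, 5, 7, 1, 0).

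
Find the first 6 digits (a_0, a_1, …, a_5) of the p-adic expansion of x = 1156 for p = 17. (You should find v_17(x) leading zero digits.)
(a_0, …, a_5) = (0, 0, 4, 0, 0, 0)

v_17(1156) = 2, so a_0 = ... = a_1 = 0. Factor out: x = 17^2 · u with u = 4 a unit in ℤ_17. Expand u iteratively via a_{v+i} = u_i mod 17, u_{i+1} = (u_i − a_{v+i})/17:
  u_0 = 4;  a_2 = 4;  u_1 = (u_0 − 4)/17 = 0
  u_1 = 0;  a_3 = 0;  u_2 = (u_1 − 0)/17 = 0
  u_2 = 0;  a_4 = 0;  u_3 = (u_2 − 0)/17 = 0
  u_3 = 0;  a_5 = 0;  u_4 = (u_3 − 0)/17 = 0
Digits: (0, 0, 4, 0, 0, 0).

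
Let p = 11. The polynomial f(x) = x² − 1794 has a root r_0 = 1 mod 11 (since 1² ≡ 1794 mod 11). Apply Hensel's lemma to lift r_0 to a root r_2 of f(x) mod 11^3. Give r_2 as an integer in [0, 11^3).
r_2 = 837 (mod 1331)

Hensel's recurrence: r_{i+1} = r_i − f(r_i)·(f′(r_i))^{-1} mod 11^{i+2}, with f′(x) = 2x. Iterate:
  r_0 = 1 (mod 11)
  r_1 = 111 (mod 121)
  r_2 = 837 (mod 1331)
Final: r_2 = 837, and one checks f(r_2) ≡ 0 mod 11^3.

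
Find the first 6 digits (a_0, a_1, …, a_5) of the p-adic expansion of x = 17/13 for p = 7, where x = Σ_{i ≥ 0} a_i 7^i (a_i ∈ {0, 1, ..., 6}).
(a_0, …, a_5) = (4, 5, 3, 0, 1, 2)

v_7(17/13) = 0 (numerator and denominator both coprime to 7), so x ∈ ℤ_7^×. Compute digits iteratively via a_i = x_i mod 7, x_{i+1} = (x_i − a_i)/7, with x_0 = x:
  x_0 = 17/13;  a_0 = 4;  x_1 = (x_0 − 4)/7 = -5/13
  x_1 = -5/13;  a_1 = 5;  x_2 = (x_1 − 5)/7 = -10/13
  x_2 = -10/13;  a_2 = 3;  x_3 = (x_2 − 3)/7 = -7/13
  x_3 = -7/13;  a_3 = 0;  x_4 = (x_3 − 0)/7 = -1/13
  x_4 = -1/13;  a_4 = 1;  x_5 = (x_4 − 1)/7 = -2/13
  x_5 = -2/13;  a_5 = 2;  x_6 = (x_5 − 2)/7 = -4/13
Digits: (4, 5, 3, 0, 1, 2).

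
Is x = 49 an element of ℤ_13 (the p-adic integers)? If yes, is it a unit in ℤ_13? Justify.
x ∈ ℤ_13^× (unit); v_13(x) = 0

ℤ_13 = {x ∈ ℚ_13 : v_13(x) ≥ 0} and ℤ_13^× = {x ∈ ℤ_13 : v_13(x) = 0}. Here v_13(49) = v_13(num) − v_13(den) = 0; compare against these criteria.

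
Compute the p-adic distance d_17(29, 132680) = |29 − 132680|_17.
d_17(29, 132680) = 1/4913

Step 1 — x − y = 29 − 132680 = -132651. Step 2 — v_17(-132651) = 3 (factor: -132651 = −(17^3 · 27); the sign does not affect v_p). Step 3 — |x − y|_17 = 17^{-3} = 1/4913.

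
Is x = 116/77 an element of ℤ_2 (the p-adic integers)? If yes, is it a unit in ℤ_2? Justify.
x ∈ ℤ_2 but not a unit; v_2(x) = 2 > 0

ℤ_2 = {x ∈ ℚ_2 : v_2(x) ≥ 0} and ℤ_2^× = {x ∈ ℤ_2 : v_2(x) = 0}. Here v_2(116/77) = v_2(num) − v_2(den) = 2; compare against these criteria.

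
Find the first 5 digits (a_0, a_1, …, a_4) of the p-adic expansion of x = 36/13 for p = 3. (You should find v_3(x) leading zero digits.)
(a_0, …, a_4) = (0, 0, 1, 0, 2)

v_3(36/13) = 2, so a_0 = ... = a_1 = 0. Factor out: x = 3^2 · u with u = 4/13 a unit in ℤ_3. Expand u iteratively via a_{v+i} = u_i mod 3, u_{i+1} = (u_i − a_{v+i})/3:
  u_0 = 4/13;  a_2 = 1;  u_1 = (u_0 − 1)/3 = -3/13
  u_1 = -3/13;  a_3 = 0;  u_2 = (u_1 − 0)/3 = -1/13
  u_2 = -1/13;  a_4 = 2;  u_3 = (u_2 − 2)/3 = -9/13
Digits: (0, 0, 1, 0, 2).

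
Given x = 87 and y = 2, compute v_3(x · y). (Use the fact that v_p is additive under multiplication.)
v_3(174) = 1

v_p(x) = 1 (factor: 87 = 3^1 · 29); v_p(y) = 0 (factor: 2 = 3^0 · 2). Additivity: v_p(xy) = v_p(x) + v_p(y) = 1 + 0 = 1. (Direct check: xy = 174 = 3^1 · (58).)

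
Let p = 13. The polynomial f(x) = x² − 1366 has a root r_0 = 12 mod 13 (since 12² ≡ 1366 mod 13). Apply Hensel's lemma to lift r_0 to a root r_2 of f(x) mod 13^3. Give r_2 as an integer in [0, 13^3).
r_2 = 1260 (mod 2197)

Hensel's recurrence: r_{i+1} = r_i − f(r_i)·(f′(r_i))^{-1} mod 13^{i+2}, with f′(x) = 2x. Iterate:
  r_0 = 12 (mod 13)
  r_1 = 77 (mod 169)
  r_2 = 1260 (mod 2197)
Final: r_2 = 1260, and one checks f(r_2) ≡ 0 mod 13^3.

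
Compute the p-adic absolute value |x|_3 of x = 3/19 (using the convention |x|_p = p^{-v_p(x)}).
|3/19|_3 = 1/3

Step 1 — compute v_3(x) by factoring powers of 3 out of the numerator and denominator: v_3(3/19) = 1. Step 2 — apply |x|_p = p^{-v_p(x)} = 3^{-1} = 1/3.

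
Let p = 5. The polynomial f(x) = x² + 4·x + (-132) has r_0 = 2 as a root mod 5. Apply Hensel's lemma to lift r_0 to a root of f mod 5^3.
r_2 = 67 (mod 125)

Hensel: r_{i+1} = r_i − f(r_i)·(f′(r_i))^{-1} mod 5^{i+2}, f′(x) = 2x + 4. Iterate:
  r_0 = 2 (mod 5)
  r_1 = 17 (mod 25)
  r_2 = 67 (mod 125)
Final: r = 67 satisfies f(r) ≡ 0 mod 5^3.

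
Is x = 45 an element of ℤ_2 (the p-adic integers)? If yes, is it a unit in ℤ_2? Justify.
x ∈ ℤ_2^× (unit); v_2(x) = 0

ℤ_2 = {x ∈ ℚ_2 : v_2(x) ≥ 0} and ℤ_2^× = {x ∈ ℤ_2 : v_2(x) = 0}. Here v_2(45) = v_2(num) − v_2(den) = 0; compare against these criteria.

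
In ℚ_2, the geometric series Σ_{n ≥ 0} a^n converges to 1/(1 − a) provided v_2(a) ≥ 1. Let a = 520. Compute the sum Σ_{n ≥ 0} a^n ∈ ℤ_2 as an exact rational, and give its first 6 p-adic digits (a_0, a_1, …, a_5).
Σ a^n = 1/(1 − a) = -1/519;  first 6 digits = (1, 0, 0, 1, 0, 0)

v_2(a) = 3 ≥ 1, so the series converges in ℤ_2 to 1/(1 − a) = 1/(1 − 520) = -1/519. Expand this rational in ℤ_2: compute digits iteratively via d_i = x_i mod 2, x_{i+1} = (x_i − d_i)/2. The first 6 digits are (1, 0, 0, 1, 0, 0).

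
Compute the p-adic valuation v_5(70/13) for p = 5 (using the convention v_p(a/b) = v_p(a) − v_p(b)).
v_5(70/13) = 1

Factor powers of 5 from the numerator and denominator of the reduced fraction: 70 = 5^1 · 14 and 13 = 5^0 · 13. Apply v_p(a/b) = v_p(a) − v_p(b): v_5(70/13) = 1 − 0 = 1.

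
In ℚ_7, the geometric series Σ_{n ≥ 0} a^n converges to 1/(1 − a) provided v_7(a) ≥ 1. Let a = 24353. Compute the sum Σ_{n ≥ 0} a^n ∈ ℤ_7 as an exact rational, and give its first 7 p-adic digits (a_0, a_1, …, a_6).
Σ a^n = 1/(1 − a) = -1/24352;  first 7 digits = (1, 0, 0, 1, 3, 1, 1)

v_7(a) = 3 ≥ 1, so the series converges in ℤ_7 to 1/(1 − a) = 1/(1 − 24353) = -1/24352. Expand this rational in ℤ_7: compute digits iteratively via d_i = x_i mod 7, x_{i+1} = (x_i − d_i)/7. The first 7 digits are (1, 0, 0, 1, 3, 1, 1).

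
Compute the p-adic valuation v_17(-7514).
v_17(-7514) = 2

v_17(n) is the largest exponent k such that 17^k divides n. Factor out: -7514 = -17^2 · 26. (Sign doesn't affect v_p.) So v_17(-7514) = 2.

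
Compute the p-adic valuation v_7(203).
v_7(203) = 1

v_7(n) is the largest exponent k such that 7^k divides n. Factor out: 203 = 7^1 · 29. (Sign doesn't affect v_p.) So v_7(203) = 1.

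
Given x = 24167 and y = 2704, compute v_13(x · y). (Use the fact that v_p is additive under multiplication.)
v_13(65347568) = 5

v_p(x) = 3 (factor: 24167 = 13^3 · 11); v_p(y) = 2 (factor: 2704 = 13^2 · 16). Additivity: v_p(xy) = v_p(x) + v_p(y) = 3 + 2 = 5. (Direct check: xy = 65347568 = 13^5 · (176).)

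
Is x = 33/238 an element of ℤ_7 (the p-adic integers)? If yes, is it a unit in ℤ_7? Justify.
x ∉ ℤ_7 (v_7(x) = -1 < 0)

ℤ_7 = {x ∈ ℚ_7 : v_7(x) ≥ 0} and ℤ_7^× = {x ∈ ℤ_7 : v_7(x) = 0}. Here v_7(33/238) = v_7(num) − v_7(den) = -1; compare against these criteria.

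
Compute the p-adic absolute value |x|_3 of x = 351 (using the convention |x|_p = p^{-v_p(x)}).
|351|_3 = 1/27

Step 1 — compute v_3(x) by factoring powers of 3 out of the numerator and denominator: v_3(351) = 3. Step 2 — apply |x|_p = p^{-v_p(x)} = 3^{-3} = 1/27.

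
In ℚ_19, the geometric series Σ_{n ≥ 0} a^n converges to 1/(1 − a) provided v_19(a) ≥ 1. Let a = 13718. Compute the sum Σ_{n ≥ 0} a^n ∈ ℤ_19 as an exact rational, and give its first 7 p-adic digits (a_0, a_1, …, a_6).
Σ a^n = 1/(1 − a) = -1/13717;  first 7 digits = (1, 0, 0, 2, 0, 0, 4)

v_19(a) = 3 ≥ 1, so the series converges in ℤ_19 to 1/(1 − a) = 1/(1 − 13718) = -1/13717. Expand this rational in ℤ_19: compute digits iteratively via d_i = x_i mod 19, x_{i+1} = (x_i − d_i)/19. The first 7 digits are (1, 0, 0, 2, 0, 0, 4).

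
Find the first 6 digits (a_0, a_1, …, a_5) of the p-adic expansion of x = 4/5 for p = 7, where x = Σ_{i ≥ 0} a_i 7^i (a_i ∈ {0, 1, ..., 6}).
(a_0, …, a_5) = (5, 5, 2, 1, 4, 5)

v_7(4/5) = 0 (numerator and denominator both coprime to 7), so x ∈ ℤ_7^×. Compute digits iteratively via a_i = x_i mod 7, x_{i+1} = (x_i − a_i)/7, with x_0 = x:
  x_0 = 4/5;  a_0 = 5;  x_1 = (x_0 − 5)/7 = -3/5
  x_1 = -3/5;  a_1 = 5;  x_2 = (x_1 − 5)/7 = -4/5
  x_2 = -4/5;  a_2 = 2;  x_3 = (x_2 − 2)/7 = -2/5
  x_3 = -2/5;  a_3 = 1;  x_4 = (x_3 − 1)/7 = -1/5
  x_4 = -1/5;  a_4 = 4;  x_5 = (x_4 − 4)/7 = -3/5
  x_5 = -3/5;  a_5 = 5;  x_6 = (x_5 − 5)/7 = -4/5
Digits: (5, 5, 2, 1, 4, 5).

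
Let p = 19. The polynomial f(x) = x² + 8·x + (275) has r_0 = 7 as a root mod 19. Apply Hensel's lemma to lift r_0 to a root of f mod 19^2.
r_1 = 121 (mod 361)

Hensel: r_{i+1} = r_i − f(r_i)·(f′(r_i))^{-1} mod 19^{i+2}, f′(x) = 2x + 8. Iterate:
  r_0 = 7 (mod 19)
  r_1 = 121 (mod 361)
Final: r = 121 satisfies f(r) ≡ 0 mod 19^2.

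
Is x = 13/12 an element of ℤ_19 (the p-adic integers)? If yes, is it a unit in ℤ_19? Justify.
x ∈ ℤ_19^× (unit); v_19(x) = 0

ℤ_19 = {x ∈ ℚ_19 : v_19(x) ≥ 0} and ℤ_19^× = {x ∈ ℤ_19 : v_19(x) = 0}. Here v_19(13/12) = v_19(num) − v_19(den) = 0; compare against these criteria.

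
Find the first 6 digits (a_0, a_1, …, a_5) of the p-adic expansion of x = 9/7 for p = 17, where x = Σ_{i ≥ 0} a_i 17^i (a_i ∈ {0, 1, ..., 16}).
(a_0, …, a_5) = (11, 14, 4, 7, 2, 12)

v_17(9/7) = 0 (numerator and denominator both coprime to 17), so x ∈ ℤ_17^×. Compute digits iteratively via a_i = x_i mod 17, x_{i+1} = (x_i − a_i)/17, with x_0 = x:
  x_0 = 9/7;  a_0 = 11;  x_1 = (x_0 − 11)/17 = -4/7
  x_1 = -4/7;  a_1 = 14;  x_2 = (x_1 − 14)/17 = -6/7
  x_2 = -6/7;  a_2 = 4;  x_3 = (x_2 − 4)/17 = -2/7
  x_3 = -2/7;  a_3 = 7;  x_4 = (x_3 − 7)/17 = -3/7
  x_4 = -3/7;  a_4 = 2;  x_5 = (x_4 − 2)/17 = -1/7
  x_5 = -1/7;  a_5 = 12;  x_6 = (x_5 − 12)/17 = -5/7
Digits: (11, 14, 4, 7, 2, 12).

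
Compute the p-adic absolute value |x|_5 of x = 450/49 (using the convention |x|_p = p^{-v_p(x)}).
|450/49|_5 = 1/25

Step 1 — compute v_5(x) by factoring powers of 5 out of the numerator and denominator: v_5(450/49) = 2. Step 2 — apply |x|_p = p^{-v_p(x)} = 5^{-2} = 1/25.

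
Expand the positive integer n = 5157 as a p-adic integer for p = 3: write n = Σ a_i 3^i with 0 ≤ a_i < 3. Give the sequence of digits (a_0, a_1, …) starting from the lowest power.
(a_0, a_1, …) = (0, 0, 0, 2, 0, 0, 1, 2)

Repeated division by 3 gives the digits low-to-high: 5157 = 2·3^3 + 1·3^6 + 2·3^7. Digit sequence: (0, 0, 0, 2, 0, 0, 1, 2).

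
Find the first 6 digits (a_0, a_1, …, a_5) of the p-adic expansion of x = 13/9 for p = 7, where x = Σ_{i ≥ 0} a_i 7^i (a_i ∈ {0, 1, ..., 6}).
(a_0, …, a_5) = (3, 6, 3, 1, 6, 3)

v_7(13/9) = 0 (numerator and denominator both coprime to 7), so x ∈ ℤ_7^×. Compute digits iteratively via a_i = x_i mod 7, x_{i+1} = (x_i − a_i)/7, with x_0 = x:
  x_0 = 13/9;  a_0 = 3;  x_1 = (x_0 − 3)/7 = -2/9
  x_1 = -2/9;  a_1 = 6;  x_2 = (x_1 − 6)/7 = -8/9
  x_2 = -8/9;  a_2 = 3;  x_3 = (x_2 − 3)/7 = -5/9
  x_3 = -5/9;  a_3 = 1;  x_4 = (x_3 − 1)/7 = -2/9
  x_4 = -2/9;  a_4 = 6;  x_5 = (x_4 − 6)/7 = -8/9
  x_5 = -8/9;  a_5 = 3;  x_6 = (x_5 − 3)/7 = -5/9
Digits: (3, 6, 3, 1, 6, 3).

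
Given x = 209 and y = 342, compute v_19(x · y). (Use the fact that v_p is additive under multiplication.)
v_19(71478) = 2

v_p(x) = 1 (factor: 209 = 19^1 · 11); v_p(y) = 1 (factor: 342 = 19^1 · 18). Additivity: v_p(xy) = v_p(x) + v_p(y) = 1 + 1 = 2. (Direct check: xy = 71478 = 19^2 · (198).)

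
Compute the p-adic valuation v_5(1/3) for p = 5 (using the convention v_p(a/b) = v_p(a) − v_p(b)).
v_5(1/3) = 0

Factor powers of 5 from the numerator and denominator of the reduced fraction: 1 = 5^0 · 1 and 3 = 5^0 · 3. Apply v_p(a/b) = v_p(a) − v_p(b): v_5(1/3) = 0 − 0 = 0.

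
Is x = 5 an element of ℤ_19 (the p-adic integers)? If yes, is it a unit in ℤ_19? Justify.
x ∈ ℤ_19^× (unit); v_19(x) = 0

ℤ_19 = {x ∈ ℚ_19 : v_19(x) ≥ 0} and ℤ_19^× = {x ∈ ℤ_19 : v_19(x) = 0}. Here v_19(5) = v_19(num) − v_19(den) = 0; compare against these criteria.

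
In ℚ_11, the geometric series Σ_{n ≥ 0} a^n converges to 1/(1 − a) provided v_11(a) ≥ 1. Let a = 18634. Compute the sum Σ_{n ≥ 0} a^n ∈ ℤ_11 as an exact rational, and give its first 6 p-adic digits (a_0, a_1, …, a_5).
Σ a^n = 1/(1 − a) = -1/18633;  first 6 digits = (1, 0, 0, 3, 1, 0)

v_11(a) = 3 ≥ 1, so the series converges in ℤ_11 to 1/(1 − a) = 1/(1 − 18634) = -1/18633. Expand this rational in ℤ_11: compute digits iteratively via d_i = x_i mod 11, x_{i+1} = (x_i − d_i)/11. The first 6 digits are (1, 0, 0, 3, 1, 0).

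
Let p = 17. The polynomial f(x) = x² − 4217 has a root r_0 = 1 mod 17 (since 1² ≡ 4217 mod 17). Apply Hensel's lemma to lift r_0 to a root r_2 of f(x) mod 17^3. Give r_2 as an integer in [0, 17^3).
r_2 = 953 (mod 4913)

Hensel's recurrence: r_{i+1} = r_i − f(r_i)·(f′(r_i))^{-1} mod 17^{i+2}, with f′(x) = 2x. Iterate:
  r_0 = 1 (mod 17)
  r_1 = 86 (mod 289)
  r_2 = 953 (mod 4913)
Final: r_2 = 953, and one checks f(r_2) ≡ 0 mod 17^3.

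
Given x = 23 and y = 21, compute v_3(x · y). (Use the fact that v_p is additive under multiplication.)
v_3(483) = 1

v_p(x) = 0 (factor: 23 = 3^0 · 23); v_p(y) = 1 (factor: 21 = 3^1 · 7). Additivity: v_p(xy) = v_p(x) + v_p(y) = 0 + 1 = 1. (Direct check: xy = 483 = 3^1 · (161).)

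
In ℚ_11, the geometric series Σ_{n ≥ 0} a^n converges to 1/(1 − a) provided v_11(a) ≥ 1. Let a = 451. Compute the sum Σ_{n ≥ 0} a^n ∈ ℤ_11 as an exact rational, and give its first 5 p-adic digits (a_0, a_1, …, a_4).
Σ a^n = 1/(1 − a) = -1/450;  first 5 digits = (1, 8, 1, 5, 2)

v_11(a) = 1 ≥ 1, so the series converges in ℤ_11 to 1/(1 − a) = 1/(1 − 451) = -1/450. Expand this rational in ℤ_11: compute digits iteratively via d_i = x_i mod 11, x_{i+1} = (x_i − d_i)/11. The first 5 digits are (1, 8, 1, 5, 2).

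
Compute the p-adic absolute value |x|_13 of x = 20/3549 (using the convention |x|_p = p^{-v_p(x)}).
|20/3549|_13 = 169

Step 1 — compute v_13(x) by factoring powers of 13 out of the numerator and denominator: v_13(20/3549) = -2. Step 2 — apply |x|_p = p^{-v_p(x)} = 13^{2} = 169.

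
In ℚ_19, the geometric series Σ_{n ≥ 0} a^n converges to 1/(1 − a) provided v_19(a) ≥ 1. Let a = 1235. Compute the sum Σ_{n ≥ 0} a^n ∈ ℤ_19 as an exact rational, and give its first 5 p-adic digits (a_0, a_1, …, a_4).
Σ a^n = 1/(1 − a) = -1/1234;  first 5 digits = (1, 8, 10, 12, 17)

v_19(a) = 1 ≥ 1, so the series converges in ℤ_19 to 1/(1 − a) = 1/(1 − 1235) = -1/1234. Expand this rational in ℤ_19: compute digits iteratively via d_i = x_i mod 19, x_{i+1} = (x_i − d_i)/19. The first 5 digits are (1, 8, 10, 12, 17).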